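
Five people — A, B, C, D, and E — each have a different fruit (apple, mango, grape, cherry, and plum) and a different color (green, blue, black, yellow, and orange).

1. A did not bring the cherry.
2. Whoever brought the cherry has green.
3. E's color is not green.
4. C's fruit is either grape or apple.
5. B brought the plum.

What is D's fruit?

cherry

With clues 1–5, apple, grape, mango, and plum are impossible for D's fruit.
That leaves cherry.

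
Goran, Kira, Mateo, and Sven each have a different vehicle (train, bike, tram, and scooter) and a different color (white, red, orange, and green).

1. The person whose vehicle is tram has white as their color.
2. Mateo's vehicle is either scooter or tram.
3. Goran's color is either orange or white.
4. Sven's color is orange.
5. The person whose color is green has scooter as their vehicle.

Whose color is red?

With clues 1–3, Goran is impossible for the one with color red.
With clues 1–4, Sven is impossible for the one with color red.
With clues 1–5, Mateo is impossible for the one with color red.
That leaves Kira.

Kira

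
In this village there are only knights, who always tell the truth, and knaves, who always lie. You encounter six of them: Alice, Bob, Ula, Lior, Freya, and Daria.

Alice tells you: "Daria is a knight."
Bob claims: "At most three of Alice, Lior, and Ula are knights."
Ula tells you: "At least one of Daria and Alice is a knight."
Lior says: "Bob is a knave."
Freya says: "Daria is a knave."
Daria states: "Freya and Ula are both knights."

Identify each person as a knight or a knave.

Regardless of anyone's role, Bob's statement is true, so Bob is a knight.
With that fixed, Lior's statement is false, so Lior is a knave.
Consider Alice. Suppose Alice is a knight.
Then no assignment of the remaining roles makes every statement match its speaker's type — contradiction.
So Alice is a knave.
Consider Ula. Suppose Ula is a knight.
Then no assignment of the remaining roles makes every statement match its speaker's type — contradiction.
So Ula is a knave.
With that fixed, Daria's statement is false, so Daria is a knave.
With that fixed, Freya's statement is true, so Freya is a knight.

Alice: knave, Bob: knight, Ula: knave, Lior: knave, Freya: knight, Daria: knave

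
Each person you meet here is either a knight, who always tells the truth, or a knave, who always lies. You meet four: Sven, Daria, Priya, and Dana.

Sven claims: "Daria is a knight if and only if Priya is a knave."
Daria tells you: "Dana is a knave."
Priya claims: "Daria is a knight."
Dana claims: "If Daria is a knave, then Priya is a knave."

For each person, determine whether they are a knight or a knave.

Consider Sven. Suppose Sven is a knight.
Then no assignment of the remaining roles makes every statement match its speaker's type — contradiction.
So Sven is a knave.
Consider Daria. Suppose Daria is a knight.
Then no assignment of the remaining roles makes every statement match its speaker's type — contradiction.
So Daria is a knave.
With that fixed, Priya's statement is false, so Priya is a knave.
With that fixed, Dana's statement is true, so Dana is a knight.

Sven: knave, Daria: knave, Priya: knave, Dana: knight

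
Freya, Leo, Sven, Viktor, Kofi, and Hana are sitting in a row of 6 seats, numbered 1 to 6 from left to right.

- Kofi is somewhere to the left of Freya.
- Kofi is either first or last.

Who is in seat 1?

Kofi

With clue 1, Freya is ruled out for seat 1.
With clues 1–2, Hana, Leo, Sven, and Viktor are ruled out for seat 1.
So seat 1 is Kofi.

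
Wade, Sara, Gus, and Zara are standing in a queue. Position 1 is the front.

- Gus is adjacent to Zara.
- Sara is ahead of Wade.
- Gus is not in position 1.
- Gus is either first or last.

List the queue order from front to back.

From clues 1–2: Wade is in {2,4}.
From clues 1–4: Sara → position 1, Wade → position 2, Zara → position 3, Gus → position 4.

Sara, Wade, Zara, Gus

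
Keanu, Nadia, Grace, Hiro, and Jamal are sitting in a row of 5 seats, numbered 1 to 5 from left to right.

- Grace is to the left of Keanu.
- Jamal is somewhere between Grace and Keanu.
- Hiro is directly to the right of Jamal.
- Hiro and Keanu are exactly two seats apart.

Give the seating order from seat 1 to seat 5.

From clue 1: Keanu is in {2,3,4,5}.
From clues 1–2: Keanu is in {3,4,5}.
From clues 1–3: Keanu is in {4,5}.
From clues 1–4: Grace → seat 1, Jamal → seat 2, Hiro → seat 3, Nadia → seat 4, Keanu → seat 5.

Grace, Jamal, Hiro, Nadia, Keanu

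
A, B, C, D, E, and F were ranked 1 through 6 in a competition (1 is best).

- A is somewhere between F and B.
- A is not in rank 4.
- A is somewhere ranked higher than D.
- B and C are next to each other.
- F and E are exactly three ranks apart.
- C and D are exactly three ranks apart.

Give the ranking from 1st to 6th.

F, A, D, E, B, C

From clue 1: A is in {2,3,4,5}.
From clues 1–2: A is in {2,3,5}.
From clues 1–3: A is in {2,3}.
From clues 1–5: F → rank 1, A → rank 2, D → rank 3, E → rank 4.
From clues 1–6: B → rank 5, C → rank 6.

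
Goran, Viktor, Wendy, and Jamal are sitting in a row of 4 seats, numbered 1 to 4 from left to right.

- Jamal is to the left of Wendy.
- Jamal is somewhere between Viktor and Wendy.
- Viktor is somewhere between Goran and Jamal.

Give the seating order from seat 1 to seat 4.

From clue 1: Wendy is in {2,3,4}.
From clues 1–2: Viktor is in {1,2}.
From clues 1–3: Goran → seat 1, Viktor → seat 2, Jamal → seat 3, Wendy → seat 4.

Goran, Viktor, Jamal, Wendy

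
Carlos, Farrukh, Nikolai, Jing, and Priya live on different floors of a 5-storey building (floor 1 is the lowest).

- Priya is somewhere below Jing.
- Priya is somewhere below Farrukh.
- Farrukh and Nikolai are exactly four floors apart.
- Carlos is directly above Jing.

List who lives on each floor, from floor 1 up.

Nikolai, Priya, Jing, Carlos, Farrukh

From clue 1: Jing is in {2,3,4,5}.
From clues 1–2: Priya is in {1,2,3}.
From clues 1–3: Nikolai → floor 1, Farrukh → floor 5.
From clues 1–4: Priya → floor 2, Jing → floor 3, Carlos → floor 4.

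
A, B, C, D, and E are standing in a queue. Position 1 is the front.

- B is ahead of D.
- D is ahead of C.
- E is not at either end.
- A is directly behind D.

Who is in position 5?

With clue 1, B is ruled out for position 5.
With clues 1–2, D is ruled out for position 5.
With clues 1–3, E is ruled out for position 5.
With clues 1–4, A is ruled out for position 5.
So position 5 is C.

C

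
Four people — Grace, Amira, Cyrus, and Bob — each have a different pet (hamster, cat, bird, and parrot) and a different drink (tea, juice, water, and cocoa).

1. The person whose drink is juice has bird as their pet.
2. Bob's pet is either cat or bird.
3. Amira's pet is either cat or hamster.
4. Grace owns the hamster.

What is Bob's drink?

juice

With clues 1–4, cocoa, tea, and water are impossible for Bob's drink.
That leaves juice.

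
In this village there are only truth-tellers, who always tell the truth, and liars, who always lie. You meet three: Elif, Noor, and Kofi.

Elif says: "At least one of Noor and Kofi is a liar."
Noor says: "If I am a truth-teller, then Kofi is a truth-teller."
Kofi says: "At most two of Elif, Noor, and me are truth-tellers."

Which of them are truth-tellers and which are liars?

Consider Elif. Suppose Elif is a truth-teller.
Then no assignment of the remaining roles makes every statement match its speaker's type — contradiction.
So Elif is a liar.
With that fixed, Kofi's statement is true, so Kofi is a truth-teller.
With that fixed, Noor's statement is true, so Noor is a truth-teller.

Elif: liar, Noor: truth-teller, Kofi: truth-teller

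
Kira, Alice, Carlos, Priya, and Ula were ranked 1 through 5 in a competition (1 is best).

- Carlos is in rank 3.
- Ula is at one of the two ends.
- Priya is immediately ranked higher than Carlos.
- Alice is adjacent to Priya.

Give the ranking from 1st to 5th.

Alice, Priya, Carlos, Kira, Ula

From clue 1: Carlos → rank 3.
From clues 1–2: Ula is in {1,5}.
From clues 1–3: Priya → rank 2.
From clues 1–4: Alice → rank 1, Kira → rank 4, Ula → rank 5.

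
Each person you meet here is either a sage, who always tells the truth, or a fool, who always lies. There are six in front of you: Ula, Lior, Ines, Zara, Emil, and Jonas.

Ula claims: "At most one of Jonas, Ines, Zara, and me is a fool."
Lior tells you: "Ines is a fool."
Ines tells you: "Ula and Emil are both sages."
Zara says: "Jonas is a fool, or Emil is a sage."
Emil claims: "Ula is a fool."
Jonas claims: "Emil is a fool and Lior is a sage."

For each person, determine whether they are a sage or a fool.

Consider Ula. Suppose Ula is a sage.
Then no assignment of the remaining roles makes every statement match its speaker's type — contradiction.
So Ula is a fool.
With that fixed, Ines's statement is false, so Ines is a fool.
With that fixed, Emil's statement is true, so Emil is a sage.
With that fixed, Jonas's statement is false, so Jonas is a fool.
With that fixed, Lior's statement is true, so Lior is a sage.
With that fixed, Zara's statement is true, so Zara is a sage.

Ula: fool, Lior: sage, Ines: fool, Zara: sage, Emil: sage, Jonas: fool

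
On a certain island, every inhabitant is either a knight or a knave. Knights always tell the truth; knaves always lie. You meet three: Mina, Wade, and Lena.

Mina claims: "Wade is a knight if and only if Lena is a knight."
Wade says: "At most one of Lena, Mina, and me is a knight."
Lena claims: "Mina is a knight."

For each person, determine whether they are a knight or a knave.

Mina: knave, Wade: knight, Lena: knave

Consider Mina. Suppose Mina is a knight.
Then no assignment of the remaining roles makes every statement match its speaker's type — contradiction.
So Mina is a knave.
With that fixed, Lena's statement is false, so Lena is a knave.
With that fixed, Wade's statement is true, so Wade is a knight.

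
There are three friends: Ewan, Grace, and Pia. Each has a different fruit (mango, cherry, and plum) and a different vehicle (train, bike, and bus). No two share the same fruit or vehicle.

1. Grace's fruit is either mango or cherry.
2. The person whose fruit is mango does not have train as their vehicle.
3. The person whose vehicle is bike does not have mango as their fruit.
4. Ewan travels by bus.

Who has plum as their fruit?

Clue 1 rules out Grace for the one with fruit plum.
With clues 1–4, Ewan is impossible for the one with fruit plum.
That leaves Pia.

Pia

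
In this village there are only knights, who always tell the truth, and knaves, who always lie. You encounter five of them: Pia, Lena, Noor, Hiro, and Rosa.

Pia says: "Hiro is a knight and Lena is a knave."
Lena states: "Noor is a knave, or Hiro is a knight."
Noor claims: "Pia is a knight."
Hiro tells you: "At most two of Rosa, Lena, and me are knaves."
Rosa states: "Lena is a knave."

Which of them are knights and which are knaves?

Consider Pia. Suppose Pia is a knight.
Then no assignment of the remaining roles makes every statement match its speaker's type — contradiction.
So Pia is a knave.
With that fixed, Noor's statement is false, so Noor is a knave.
With that fixed, Lena's statement is true, so Lena is a knight.
With that fixed, Hiro's statement is true, so Hiro is a knight.
With that fixed, Rosa's statement is false, so Rosa is a knave.

Pia: knave, Lena: knight, Noor: knave, Hiro: knight, Rosa: knave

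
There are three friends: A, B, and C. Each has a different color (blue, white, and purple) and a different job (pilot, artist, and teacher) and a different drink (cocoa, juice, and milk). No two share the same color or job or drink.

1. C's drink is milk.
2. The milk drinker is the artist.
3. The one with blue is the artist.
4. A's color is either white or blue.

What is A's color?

With clues 1–3, blue is impossible for A's color.
With clues 1–4, purple is impossible for A's color.
That leaves white.

white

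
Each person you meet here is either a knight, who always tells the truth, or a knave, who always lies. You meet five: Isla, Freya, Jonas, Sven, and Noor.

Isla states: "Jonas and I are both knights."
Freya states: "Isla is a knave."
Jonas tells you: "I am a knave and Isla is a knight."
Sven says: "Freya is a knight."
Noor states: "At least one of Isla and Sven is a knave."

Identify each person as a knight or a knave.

Consider Isla. Suppose Isla is a knight.
Then whichever role Jonas has, Jonas's statement has the wrong truth value — contradiction.
So Isla is a knave.
With that fixed, Freya's statement is true, so Freya is a knight.
With that fixed, Jonas's statement is false, so Jonas is a knave.
With that fixed, Sven's statement is true, so Sven is a knight.
With that fixed, Noor's statement is true, so Noor is a knight.

Isla: knave, Freya: knight, Jonas: knave, Sven: knight, Noor: knight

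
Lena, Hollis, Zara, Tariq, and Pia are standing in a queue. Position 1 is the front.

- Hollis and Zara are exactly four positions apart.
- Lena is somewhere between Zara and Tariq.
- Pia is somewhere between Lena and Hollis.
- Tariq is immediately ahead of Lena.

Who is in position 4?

Lena

With clue 1, Hollis and Zara are ruled out for position 4.
With clues 1–4, Pia and Tariq are ruled out for position 4.
So position 4 is Lena.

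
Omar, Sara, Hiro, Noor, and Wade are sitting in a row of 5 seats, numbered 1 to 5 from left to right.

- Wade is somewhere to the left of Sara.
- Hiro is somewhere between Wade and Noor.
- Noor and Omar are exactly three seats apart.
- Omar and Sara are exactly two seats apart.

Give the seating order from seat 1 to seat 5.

From clue 1: Sara is in {2,3,4,5}.
From clues 1–2: Hiro is in {2,3,4}.
From clues 1–3: Omar is in {1,2,4}.
From clues 1–4: Wade → seat 1, Omar → seat 2, Hiro → seat 3, Sara → seat 4, Noor → seat 5.

Wade, Omar, Hiro, Sara, Noor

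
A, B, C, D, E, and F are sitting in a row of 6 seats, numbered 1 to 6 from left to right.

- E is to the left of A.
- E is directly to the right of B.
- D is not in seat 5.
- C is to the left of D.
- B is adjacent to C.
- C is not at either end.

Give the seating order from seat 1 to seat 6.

From clue 1: A is in {2,3,4,5,6}.
From clues 1–2: A is in {3,4,5,6}.
From clues 1–5: B is in {2,3}.
From clues 1–6: F → seat 1, C → seat 2, B → seat 3, E → seat 4, A → seat 5, D → seat 6.

F, C, B, E, A, D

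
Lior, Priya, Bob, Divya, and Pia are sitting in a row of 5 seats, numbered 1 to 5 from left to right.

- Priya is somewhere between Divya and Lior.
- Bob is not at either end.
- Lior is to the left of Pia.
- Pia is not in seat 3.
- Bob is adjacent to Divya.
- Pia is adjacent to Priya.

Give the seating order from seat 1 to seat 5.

Lior, Pia, Priya, Bob, Divya

From clue 1: Priya is in {2,3,4}.
From clues 1–3: Lior is in {1,3,4}.
From clues 1–5: Lior is in {1,4}.
From clues 1–6: Lior → seat 1, Pia → seat 2, Priya → seat 3, Bob → seat 4, Divya → seat 5.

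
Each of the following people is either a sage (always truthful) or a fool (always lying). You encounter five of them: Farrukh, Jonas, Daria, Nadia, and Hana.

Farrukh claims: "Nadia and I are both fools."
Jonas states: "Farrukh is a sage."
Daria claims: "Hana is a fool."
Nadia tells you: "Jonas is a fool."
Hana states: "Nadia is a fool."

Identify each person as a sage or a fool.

Consider Farrukh. Suppose Farrukh is a sage.
Then Farrukh's own statement would have to be true, but it can't be — contradiction.
So Farrukh is a fool.
With that fixed, Jonas's statement is false, so Jonas is a fool.
With that fixed, Nadia's statement is true, so Nadia is a sage.
With that fixed, Hana's statement is false, so Hana is a fool.
With that fixed, Daria's statement is true, so Daria is a sage.

Farrukh: fool, Jonas: fool, Daria: sage, Nadia: sage, Hana: fool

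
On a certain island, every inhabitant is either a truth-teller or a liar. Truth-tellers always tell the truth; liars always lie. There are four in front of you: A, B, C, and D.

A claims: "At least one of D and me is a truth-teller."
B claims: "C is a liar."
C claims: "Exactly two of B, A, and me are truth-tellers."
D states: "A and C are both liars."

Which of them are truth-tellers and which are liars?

Consider A. Suppose A is a liar.
Then no assignment of the remaining roles makes every statement match its speaker's type — contradiction.
So A is a truth-teller.
With that fixed, D's statement is false, so D is a liar.
Consider B. Suppose B is a truth-teller.
Then whichever role C has, C's statement has the wrong truth value — contradiction.
So B is a liar.
Consider C. Suppose C is a liar.
Then B's statement comes out true, contradicting B being a liar.
So C is a truth-teller.

A: truth-teller, B: liar, C: truth-teller, D: liar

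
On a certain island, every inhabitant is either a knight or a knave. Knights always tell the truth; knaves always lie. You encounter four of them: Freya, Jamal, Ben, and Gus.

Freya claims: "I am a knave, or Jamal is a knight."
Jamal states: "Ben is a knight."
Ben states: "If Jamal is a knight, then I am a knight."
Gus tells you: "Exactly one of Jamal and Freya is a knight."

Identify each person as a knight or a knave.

Consider Freya. Suppose Freya is a knave.
Then Freya's own statement would have to be false, but it can't be — contradiction.
So Freya is a knight.
Consider Jamal. Suppose Jamal is a knave.
Then Freya's statement comes out false, contradicting Freya being a knight.
So Jamal is a knight.
With that fixed, Gus's statement is false, so Gus is a knave.
Consider Ben. Suppose Ben is a knave.
Then Jamal's statement comes out false, contradicting Jamal being a knight.
So Ben is a knight.

Freya: knight, Jamal: knight, Ben: knight, Gus: knave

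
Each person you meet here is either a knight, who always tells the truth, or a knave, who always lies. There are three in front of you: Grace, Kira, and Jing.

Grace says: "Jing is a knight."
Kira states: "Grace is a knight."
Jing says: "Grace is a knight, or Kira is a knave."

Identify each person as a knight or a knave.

Grace: knight, Kira: knight, Jing: knight

Consider Grace. Suppose Grace is a knave.
Then no assignment of the remaining roles makes every statement match its speaker's type — contradiction.
So Grace is a knight.
With that fixed, Kira's statement is true, so Kira is a knight.
With that fixed, Jing's statement is true, so Jing is a knight.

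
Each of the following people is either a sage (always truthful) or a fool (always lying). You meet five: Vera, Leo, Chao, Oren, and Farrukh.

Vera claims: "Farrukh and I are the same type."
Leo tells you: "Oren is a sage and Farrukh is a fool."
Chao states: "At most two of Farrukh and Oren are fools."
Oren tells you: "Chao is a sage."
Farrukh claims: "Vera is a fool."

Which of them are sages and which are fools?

Vera: fool, Leo: fool, Chao: sage, Oren: sage, Farrukh: sage

Regardless of anyone's role, Chao's statement is true, so Chao is a sage.
With that fixed, Oren's statement is true, so Oren is a sage.
Consider Vera. Suppose Vera is a sage.
Then no assignment of the remaining roles makes every statement match its speaker's type — contradiction.
So Vera is a fool.
With that fixed, Farrukh's statement is true, so Farrukh is a sage.
With that fixed, Leo's statement is false, so Leo is a fool.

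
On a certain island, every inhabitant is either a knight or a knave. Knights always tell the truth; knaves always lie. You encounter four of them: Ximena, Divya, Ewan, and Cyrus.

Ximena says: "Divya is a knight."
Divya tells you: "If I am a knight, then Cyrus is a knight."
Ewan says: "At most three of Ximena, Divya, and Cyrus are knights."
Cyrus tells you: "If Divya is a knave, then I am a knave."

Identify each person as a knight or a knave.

Ximena: knight, Divya: knight, Ewan: knight, Cyrus: knight

Regardless of anyone's role, Ewan's statement is true, so Ewan is a knight.
Consider Ximena. Suppose Ximena is a knave.
Then no assignment of the remaining roles makes every statement match its speaker's type — contradiction.
So Ximena is a knight.
Consider Divya. Suppose Divya is a knave.
Then Ximena's statement comes out false, contradicting Ximena being a knight.
So Divya is a knight.
With that fixed, Cyrus's statement is true, so Cyrus is a knight.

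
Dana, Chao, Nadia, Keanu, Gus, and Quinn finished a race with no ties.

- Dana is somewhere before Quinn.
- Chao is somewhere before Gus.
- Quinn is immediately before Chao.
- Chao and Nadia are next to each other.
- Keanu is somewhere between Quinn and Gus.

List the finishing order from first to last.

Dana, Quinn, Chao, Nadia, Keanu, Gus

From clue 1: Dana is in {1,2,3,4,5}.
From clues 1–3: Dana is in {1,2,3}.
From clues 1–4: Dana is in {1,2}.
From clues 1–5: Dana → place 1, Quinn → place 2, Chao → place 3, Nadia → place 4, Keanu → place 5, Gus → place 6.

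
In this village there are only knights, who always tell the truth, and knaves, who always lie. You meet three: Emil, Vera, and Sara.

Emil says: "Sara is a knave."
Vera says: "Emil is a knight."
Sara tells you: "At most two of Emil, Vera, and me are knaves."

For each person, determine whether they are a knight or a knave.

Emil: knave, Vera: knave, Sara: knight

Consider Emil. Suppose Emil is a knight.
Then no assignment of the remaining roles makes every statement match its speaker's type — contradiction.
So Emil is a knave.
With that fixed, Vera's statement is false, so Vera is a knave.
Consider Sara. Suppose Sara is a knave.
Then Emil's statement comes out true, contradicting Emil being a knave.
So Sara is a knight.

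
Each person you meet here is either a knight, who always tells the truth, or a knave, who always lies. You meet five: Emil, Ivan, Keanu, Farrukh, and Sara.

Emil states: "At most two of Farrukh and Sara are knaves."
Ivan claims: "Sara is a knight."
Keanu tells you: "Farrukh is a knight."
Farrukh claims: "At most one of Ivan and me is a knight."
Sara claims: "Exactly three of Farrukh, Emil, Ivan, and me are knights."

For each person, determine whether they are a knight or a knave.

Emil: knight, Ivan: knave, Keanu: knight, Farrukh: knight, Sara: knave

Regardless of anyone's role, Emil's statement is true, so Emil is a knight.
Consider Ivan. Suppose Ivan is a knight.
Then whichever role Farrukh has, Farrukh's statement has the wrong truth value — contradiction.
So Ivan is a knave.
With that fixed, Farrukh's statement is true, so Farrukh is a knight.
With that fixed, Keanu's statement is true, so Keanu is a knight.
Consider Sara. Suppose Sara is a knight.
Then Ivan's statement comes out true, contradicting Ivan being a knave.
So Sara is a knave.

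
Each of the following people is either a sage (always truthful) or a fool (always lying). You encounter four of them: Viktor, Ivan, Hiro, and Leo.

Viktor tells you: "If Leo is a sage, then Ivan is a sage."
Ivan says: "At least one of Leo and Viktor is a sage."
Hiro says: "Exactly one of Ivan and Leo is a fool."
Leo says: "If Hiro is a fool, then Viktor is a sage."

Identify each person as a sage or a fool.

Consider Viktor. Suppose Viktor is a fool.
Then no assignment of the remaining roles makes every statement match its speaker's type — contradiction.
So Viktor is a sage.
With that fixed, Ivan's statement is true, so Ivan is a sage.
With that fixed, Leo's statement is true, so Leo is a sage.
With that fixed, Hiro's statement is false, so Hiro is a fool.

Viktor: sage, Ivan: sage, Hiro: fool, Leo: sage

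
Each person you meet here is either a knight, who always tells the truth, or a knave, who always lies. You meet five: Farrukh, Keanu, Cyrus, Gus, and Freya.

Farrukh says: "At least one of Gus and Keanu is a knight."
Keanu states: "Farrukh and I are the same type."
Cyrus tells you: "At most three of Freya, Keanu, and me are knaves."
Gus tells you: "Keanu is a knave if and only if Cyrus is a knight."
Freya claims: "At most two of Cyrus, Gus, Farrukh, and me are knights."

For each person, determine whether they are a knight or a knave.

Farrukh: knight, Keanu: knave, Cyrus: knight, Gus: knight, Freya: knave

Regardless of anyone's role, Cyrus's statement is true, so Cyrus is a knight.
Consider Farrukh. Suppose Farrukh is a knave.
Then whichever role Keanu has, Keanu's statement has the wrong truth value — contradiction.
So Farrukh is a knight.
Consider Keanu. Suppose Keanu is a knight.
Then no assignment of the remaining roles makes every statement match its speaker's type — contradiction.
So Keanu is a knave.
With that fixed, Gus's statement is true, so Gus is a knight.
With that fixed, Freya's statement is false, so Freya is a knave.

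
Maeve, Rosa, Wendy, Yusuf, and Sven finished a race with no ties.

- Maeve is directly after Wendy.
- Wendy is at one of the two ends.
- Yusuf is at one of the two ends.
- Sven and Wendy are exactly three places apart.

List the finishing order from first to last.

Wendy, Maeve, Rosa, Sven, Yusuf

From clue 1: Maeve is in {2,3,4,5}.
From clues 1–2: Wendy → place 1, Maeve → place 2.
From clues 1–3: Yusuf → place 5.
From clues 1–4: Rosa → place 3, Sven → place 4.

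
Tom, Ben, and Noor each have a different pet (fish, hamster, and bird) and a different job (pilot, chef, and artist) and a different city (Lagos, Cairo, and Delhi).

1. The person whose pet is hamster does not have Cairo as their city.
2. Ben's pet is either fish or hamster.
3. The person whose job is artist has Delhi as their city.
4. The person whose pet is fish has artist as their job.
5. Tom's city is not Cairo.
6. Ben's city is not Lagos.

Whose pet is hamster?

Tom

With clues 1–5, Noor is impossible for the one with pet hamster.
With clues 1–6, Ben is impossible for the one with pet hamster.
That leaves Tom.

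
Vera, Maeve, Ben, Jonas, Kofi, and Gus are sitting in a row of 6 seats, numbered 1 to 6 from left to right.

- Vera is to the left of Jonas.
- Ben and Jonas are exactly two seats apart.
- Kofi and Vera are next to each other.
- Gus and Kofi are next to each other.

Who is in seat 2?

Kofi

With clues 1–3, Ben, Gus, Jonas, and Maeve are ruled out for seat 2.
With clues 1–4, Vera is ruled out for seat 2.
So seat 2 is Kofi.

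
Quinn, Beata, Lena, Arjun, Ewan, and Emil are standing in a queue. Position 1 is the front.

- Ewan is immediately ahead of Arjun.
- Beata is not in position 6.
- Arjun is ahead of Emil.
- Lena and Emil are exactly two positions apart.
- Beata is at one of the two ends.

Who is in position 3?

Arjun

With clues 1–4, Ewan is ruled out for position 3.
With clues 1–5, Beata, Emil, Lena, and Quinn are ruled out for position 3.
So position 3 is Arjun.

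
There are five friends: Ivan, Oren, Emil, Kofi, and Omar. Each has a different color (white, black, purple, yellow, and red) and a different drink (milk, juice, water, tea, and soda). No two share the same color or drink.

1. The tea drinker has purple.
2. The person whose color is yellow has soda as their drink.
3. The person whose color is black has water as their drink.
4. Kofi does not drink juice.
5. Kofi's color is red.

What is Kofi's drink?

With clues 1–4, juice is impossible for Kofi's drink.
With clues 1–5, soda, tea, and water are impossible for Kofi's drink.
That leaves milk.

milk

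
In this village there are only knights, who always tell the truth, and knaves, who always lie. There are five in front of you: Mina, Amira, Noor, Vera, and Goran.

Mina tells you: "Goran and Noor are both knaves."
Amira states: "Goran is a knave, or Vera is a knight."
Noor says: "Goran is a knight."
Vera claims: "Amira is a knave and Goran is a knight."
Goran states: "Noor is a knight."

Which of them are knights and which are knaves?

Mina: knight, Amira: knight, Noor: knave, Vera: knave, Goran: knave

Consider Mina. Suppose Mina is a knave.
Then no assignment of the remaining roles makes every statement match its speaker's type — contradiction.
So Mina is a knight.
Consider Amira. Suppose Amira is a knave.
Then no assignment of the remaining roles makes every statement match its speaker's type — contradiction.
So Amira is a knight.
With that fixed, Vera's statement is false, so Vera is a knave.
Consider Noor. Suppose Noor is a knight.
Then Mina's statement comes out false, contradicting Mina being a knight.
So Noor is a knave.
With that fixed, Goran's statement is false, so Goran is a knave.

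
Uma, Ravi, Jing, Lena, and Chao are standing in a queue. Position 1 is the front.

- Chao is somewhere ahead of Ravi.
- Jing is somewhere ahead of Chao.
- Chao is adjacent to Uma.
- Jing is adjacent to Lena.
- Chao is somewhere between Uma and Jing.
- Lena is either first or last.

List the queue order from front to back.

From clue 1: Ravi is in {2,3,4,5}.
From clues 1–2: Ravi is in {3,4,5}.
From clues 1–3: Ravi is in {4,5}.
From clues 1–4: Ravi → position 5.
From clues 1–5: Chao → position 3, Uma → position 4.
From clues 1–6: Lena → position 1, Jing → position 2.

Lena, Jing, Chao, Uma, Ravi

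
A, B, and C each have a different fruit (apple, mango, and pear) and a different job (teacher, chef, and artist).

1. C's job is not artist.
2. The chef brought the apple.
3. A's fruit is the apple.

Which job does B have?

artist

With clues 1–3, chef and teacher are impossible for B's job.
That leaves artist.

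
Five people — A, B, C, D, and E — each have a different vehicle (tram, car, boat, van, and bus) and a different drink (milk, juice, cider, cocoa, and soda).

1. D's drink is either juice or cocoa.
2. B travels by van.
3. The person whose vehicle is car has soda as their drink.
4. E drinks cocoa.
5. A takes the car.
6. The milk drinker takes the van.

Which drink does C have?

With clues 1–4, cocoa and juice are impossible for C's drink.
With clues 1–5, soda is impossible for C's drink.
With clues 1–6, milk is impossible for C's drink.
That leaves cider.

cider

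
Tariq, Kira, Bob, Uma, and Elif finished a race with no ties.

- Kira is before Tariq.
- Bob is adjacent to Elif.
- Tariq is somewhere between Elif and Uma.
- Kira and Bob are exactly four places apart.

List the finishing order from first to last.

From clue 1: Tariq is in {2,3,4,5}.
From clues 1–3: Tariq is in {3,4}.
From clues 1–4: Kira → place 1, Uma → place 2, Tariq → place 3, Elif → place 4, Bob → place 5.

Kira, Uma, Tariq, Elif, Bob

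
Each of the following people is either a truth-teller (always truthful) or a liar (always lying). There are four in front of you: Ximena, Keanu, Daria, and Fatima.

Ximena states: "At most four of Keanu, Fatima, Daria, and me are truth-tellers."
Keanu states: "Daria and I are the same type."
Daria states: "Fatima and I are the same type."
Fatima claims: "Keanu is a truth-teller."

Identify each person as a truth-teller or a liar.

Ximena: truth-teller, Keanu: truth-teller, Daria: truth-teller, Fatima: truth-teller

Regardless of anyone's role, Ximena's statement is true, so Ximena is a truth-teller.
Consider Keanu. Suppose Keanu is a liar.
Then no assignment of the remaining roles makes every statement match its speaker's type — contradiction.
So Keanu is a truth-teller.
With that fixed, Fatima's statement is true, so Fatima is a truth-teller.
Consider Daria. Suppose Daria is a liar.
Then Keanu's statement comes out false, contradicting Keanu being a truth-teller.
So Daria is a truth-teller.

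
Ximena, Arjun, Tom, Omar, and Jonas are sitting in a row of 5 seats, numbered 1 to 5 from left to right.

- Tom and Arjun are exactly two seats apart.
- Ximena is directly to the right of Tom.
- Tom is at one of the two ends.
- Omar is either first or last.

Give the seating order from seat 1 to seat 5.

From clues 1–2: Ximena is in {2,3,4,5}.
From clues 1–3: Tom → seat 1, Ximena → seat 2, Arjun → seat 3.
From clues 1–4: Jonas → seat 4, Omar → seat 5.

Tom, Ximena, Arjun, Jonas, Omar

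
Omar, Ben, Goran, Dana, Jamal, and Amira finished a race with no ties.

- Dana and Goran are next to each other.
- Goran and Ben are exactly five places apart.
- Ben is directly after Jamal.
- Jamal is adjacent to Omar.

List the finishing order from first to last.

Goran, Dana, Amira, Omar, Jamal, Ben

From clues 1–2: Ben is in {1,6}.
From clues 1–3: Goran → place 1, Dana → place 2, Jamal → place 5, Ben → place 6.
From clues 1–4: Amira → place 3, Omar → place 4.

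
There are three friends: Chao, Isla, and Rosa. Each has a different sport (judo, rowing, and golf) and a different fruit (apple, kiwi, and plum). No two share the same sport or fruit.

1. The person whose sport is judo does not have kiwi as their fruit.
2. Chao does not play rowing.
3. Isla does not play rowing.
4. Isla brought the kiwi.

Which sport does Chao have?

With clues 1–2, rowing is impossible for Chao's sport.
With clues 1–4, golf is impossible for Chao's sport.
That leaves judo.

judo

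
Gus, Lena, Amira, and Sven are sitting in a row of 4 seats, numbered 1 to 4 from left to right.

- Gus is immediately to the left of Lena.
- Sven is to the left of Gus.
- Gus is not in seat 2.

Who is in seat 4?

Lena

With clue 1, Gus is ruled out for seat 4.
With clues 1–2, Sven is ruled out for seat 4.
With clues 1–3, Amira is ruled out for seat 4.
So seat 4 is Lena.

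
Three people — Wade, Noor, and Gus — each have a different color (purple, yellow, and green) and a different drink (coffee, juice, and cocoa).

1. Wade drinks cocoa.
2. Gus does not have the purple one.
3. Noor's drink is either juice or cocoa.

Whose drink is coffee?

Clue 1 rules out Wade for the one with drink coffee.
With clues 1–3, Noor is impossible for the one with drink coffee.
That leaves Gus.

Gus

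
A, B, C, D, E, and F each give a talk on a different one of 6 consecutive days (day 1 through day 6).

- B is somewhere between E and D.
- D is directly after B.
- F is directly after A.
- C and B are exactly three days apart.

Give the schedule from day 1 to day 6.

E, C, A, F, B, D

From clue 1: B is in {2,3,4,5}.
From clues 1–4: E → day 1, C → day 2, A → day 3, F → day 4, B → day 5, D → day 6.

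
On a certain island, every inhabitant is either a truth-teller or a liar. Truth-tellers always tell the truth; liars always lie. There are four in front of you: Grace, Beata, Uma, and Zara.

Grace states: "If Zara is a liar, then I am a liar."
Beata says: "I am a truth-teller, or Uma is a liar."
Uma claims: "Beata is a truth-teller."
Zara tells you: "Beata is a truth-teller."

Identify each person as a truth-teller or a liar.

Grace: truth-teller, Beata: truth-teller, Uma: truth-teller, Zara: truth-teller

Consider Grace. Suppose Grace is a liar.
Then Grace's own statement would have to be false, but it can't be — contradiction.
So Grace is a truth-teller.
Consider Beata. Suppose Beata is a liar.
Then no assignment of the remaining roles makes every statement match its speaker's type — contradiction.
So Beata is a truth-teller.
With that fixed, Uma's statement is true, so Uma is a truth-teller.
With that fixed, Zara's statement is true, so Zara is a truth-teller.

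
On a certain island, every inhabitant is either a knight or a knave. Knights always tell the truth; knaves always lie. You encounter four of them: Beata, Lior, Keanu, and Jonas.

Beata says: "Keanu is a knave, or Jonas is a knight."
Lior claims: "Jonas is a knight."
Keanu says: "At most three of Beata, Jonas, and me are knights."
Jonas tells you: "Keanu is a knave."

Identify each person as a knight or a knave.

Regardless of anyone's role, Keanu's statement is true, so Keanu is a knight.
With that fixed, Jonas's statement is false, so Jonas is a knave.
With that fixed, Beata's statement is false, so Beata is a knave.
With that fixed, Lior's statement is false, so Lior is a knave.

Beata: knave, Lior: knave, Keanu: knight, Jonas: knave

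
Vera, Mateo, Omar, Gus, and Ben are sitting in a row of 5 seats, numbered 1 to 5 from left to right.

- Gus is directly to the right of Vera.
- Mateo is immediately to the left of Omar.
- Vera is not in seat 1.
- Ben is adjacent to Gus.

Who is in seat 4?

Gus

With clues 1–2, Ben is ruled out for seat 4.
With clues 1–3, Omar is ruled out for seat 4.
With clues 1–4, Mateo and Vera are ruled out for seat 4.
So seat 4 is Gus.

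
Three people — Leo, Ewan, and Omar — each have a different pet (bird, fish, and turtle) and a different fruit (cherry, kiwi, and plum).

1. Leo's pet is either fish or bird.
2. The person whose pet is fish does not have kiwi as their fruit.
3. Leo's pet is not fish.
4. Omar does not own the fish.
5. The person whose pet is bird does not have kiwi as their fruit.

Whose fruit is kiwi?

With clues 1–4, Ewan is impossible for the one with fruit kiwi.
With clues 1–5, Leo is impossible for the one with fruit kiwi.
That leaves Omar.

Omar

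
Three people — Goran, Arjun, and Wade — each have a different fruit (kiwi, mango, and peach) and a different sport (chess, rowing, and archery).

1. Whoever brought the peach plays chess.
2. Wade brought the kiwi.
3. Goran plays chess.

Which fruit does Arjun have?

With clues 1–2, kiwi is impossible for Arjun's fruit.
With clues 1–3, peach is impossible for Arjun's fruit.
That leaves mango.

mango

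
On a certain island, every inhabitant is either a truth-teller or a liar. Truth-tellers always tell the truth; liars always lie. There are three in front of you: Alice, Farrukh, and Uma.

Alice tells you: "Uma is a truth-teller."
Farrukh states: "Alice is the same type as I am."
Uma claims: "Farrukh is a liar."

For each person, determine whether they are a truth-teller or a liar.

Alice: truth-teller, Farrukh: liar, Uma: truth-teller

Consider Alice. Suppose Alice is a liar.
Then whichever role Farrukh has, Farrukh's statement has the wrong truth value — contradiction.
So Alice is a truth-teller.
Consider Farrukh. Suppose Farrukh is a truth-teller.
Then no assignment of the remaining roles makes every statement match its speaker's type — contradiction.
So Farrukh is a liar.
With that fixed, Uma's statement is true, so Uma is a truth-teller.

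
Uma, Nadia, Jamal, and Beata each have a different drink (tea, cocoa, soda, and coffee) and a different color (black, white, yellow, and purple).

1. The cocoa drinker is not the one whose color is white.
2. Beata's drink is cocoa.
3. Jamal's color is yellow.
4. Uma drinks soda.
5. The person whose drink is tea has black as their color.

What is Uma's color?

With clues 1–3, yellow is impossible for Uma's color.
With clues 1–5, black and purple are impossible for Uma's color.
That leaves white.

white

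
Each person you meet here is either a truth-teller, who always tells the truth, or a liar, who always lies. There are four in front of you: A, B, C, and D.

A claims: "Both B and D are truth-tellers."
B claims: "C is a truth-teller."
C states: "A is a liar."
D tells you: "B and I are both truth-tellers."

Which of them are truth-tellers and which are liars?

A: liar, B: truth-teller, C: truth-teller, D: liar

Consider A. Suppose A is a truth-teller.
Then no assignment of the remaining roles makes every statement match its speaker's type — contradiction.
So A is a liar.
With that fixed, C's statement is true, so C is a truth-teller.
With that fixed, B's statement is true, so B is a truth-teller.
Consider D. Suppose D is a truth-teller.
Then A's statement comes out true, contradicting A being a liar.
So D is a liar.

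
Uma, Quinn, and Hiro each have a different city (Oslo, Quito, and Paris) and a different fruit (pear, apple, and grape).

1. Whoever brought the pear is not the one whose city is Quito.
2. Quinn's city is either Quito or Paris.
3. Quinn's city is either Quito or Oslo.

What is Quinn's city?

Quito

With clues 1–2, Oslo is impossible for Quinn's city.
With clues 1–3, Paris is impossible for Quinn's city.
That leaves Quito.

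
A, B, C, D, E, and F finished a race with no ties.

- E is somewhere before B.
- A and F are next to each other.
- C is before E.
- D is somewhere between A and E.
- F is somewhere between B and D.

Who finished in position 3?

D

With clues 1–4, E is ruled out for place 3.
With clues 1–5, A, B, C, and F are ruled out for place 3.
So place 3 is D.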